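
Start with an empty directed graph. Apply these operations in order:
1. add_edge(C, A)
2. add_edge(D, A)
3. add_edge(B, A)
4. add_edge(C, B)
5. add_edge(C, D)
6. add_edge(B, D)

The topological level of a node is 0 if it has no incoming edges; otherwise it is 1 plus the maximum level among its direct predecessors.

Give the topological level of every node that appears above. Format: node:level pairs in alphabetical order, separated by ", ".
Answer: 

Answer: A:3, B:1, C:0, D:2

Derivation:
Op 1: add_edge(C, A). Edges now: 1
Op 2: add_edge(D, A). Edges now: 2
Op 3: add_edge(B, A). Edges now: 3
Op 4: add_edge(C, B). Edges now: 4
Op 5: add_edge(C, D). Edges now: 5
Op 6: add_edge(B, D). Edges now: 6
Compute levels (Kahn BFS):
  sources (in-degree 0): C
  process C: level=0
    C->A: in-degree(A)=2, level(A)>=1
    C->B: in-degree(B)=0, level(B)=1, enqueue
    C->D: in-degree(D)=1, level(D)>=1
  process B: level=1
    B->A: in-degree(A)=1, level(A)>=2
    B->D: in-degree(D)=0, level(D)=2, enqueue
  process D: level=2
    D->A: in-degree(A)=0, level(A)=3, enqueue
  process A: level=3
All levels: A:3, B:1, C:0, D:2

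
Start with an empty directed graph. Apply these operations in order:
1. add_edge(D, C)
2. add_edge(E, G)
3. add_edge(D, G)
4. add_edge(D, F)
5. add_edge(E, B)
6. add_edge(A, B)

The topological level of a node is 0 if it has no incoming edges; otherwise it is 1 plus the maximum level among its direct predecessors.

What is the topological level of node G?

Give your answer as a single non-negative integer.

Answer: 1

Derivation:
Op 1: add_edge(D, C). Edges now: 1
Op 2: add_edge(E, G). Edges now: 2
Op 3: add_edge(D, G). Edges now: 3
Op 4: add_edge(D, F). Edges now: 4
Op 5: add_edge(E, B). Edges now: 5
Op 6: add_edge(A, B). Edges now: 6
Compute levels (Kahn BFS):
  sources (in-degree 0): A, D, E
  process A: level=0
    A->B: in-degree(B)=1, level(B)>=1
  process D: level=0
    D->C: in-degree(C)=0, level(C)=1, enqueue
    D->F: in-degree(F)=0, level(F)=1, enqueue
    D->G: in-degree(G)=1, level(G)>=1
  process E: level=0
    E->B: in-degree(B)=0, level(B)=1, enqueue
    E->G: in-degree(G)=0, level(G)=1, enqueue
  process C: level=1
  process F: level=1
  process B: level=1
  process G: level=1
All levels: A:0, B:1, C:1, D:0, E:0, F:1, G:1
level(G) = 1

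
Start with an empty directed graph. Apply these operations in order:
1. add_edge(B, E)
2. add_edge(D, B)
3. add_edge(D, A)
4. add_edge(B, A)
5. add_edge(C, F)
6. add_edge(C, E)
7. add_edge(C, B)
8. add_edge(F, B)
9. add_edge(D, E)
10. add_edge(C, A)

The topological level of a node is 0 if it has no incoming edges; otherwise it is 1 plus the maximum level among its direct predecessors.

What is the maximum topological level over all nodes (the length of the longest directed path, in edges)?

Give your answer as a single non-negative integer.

Answer: 3

Derivation:
Op 1: add_edge(B, E). Edges now: 1
Op 2: add_edge(D, B). Edges now: 2
Op 3: add_edge(D, A). Edges now: 3
Op 4: add_edge(B, A). Edges now: 4
Op 5: add_edge(C, F). Edges now: 5
Op 6: add_edge(C, E). Edges now: 6
Op 7: add_edge(C, B). Edges now: 7
Op 8: add_edge(F, B). Edges now: 8
Op 9: add_edge(D, E). Edges now: 9
Op 10: add_edge(C, A). Edges now: 10
Compute levels (Kahn BFS):
  sources (in-degree 0): C, D
  process C: level=0
    C->A: in-degree(A)=2, level(A)>=1
    C->B: in-degree(B)=2, level(B)>=1
    C->E: in-degree(E)=2, level(E)>=1
    C->F: in-degree(F)=0, level(F)=1, enqueue
  process D: level=0
    D->A: in-degree(A)=1, level(A)>=1
    D->B: in-degree(B)=1, level(B)>=1
    D->E: in-degree(E)=1, level(E)>=1
  process F: level=1
    F->B: in-degree(B)=0, level(B)=2, enqueue
  process B: level=2
    B->A: in-degree(A)=0, level(A)=3, enqueue
    B->E: in-degree(E)=0, level(E)=3, enqueue
  process A: level=3
  process E: level=3
All levels: A:3, B:2, C:0, D:0, E:3, F:1
max level = 3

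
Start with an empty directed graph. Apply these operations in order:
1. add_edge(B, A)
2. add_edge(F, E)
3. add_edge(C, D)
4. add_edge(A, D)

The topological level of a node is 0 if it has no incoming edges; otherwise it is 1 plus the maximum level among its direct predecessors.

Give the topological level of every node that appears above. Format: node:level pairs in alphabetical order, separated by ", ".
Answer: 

Answer: A:1, B:0, C:0, D:2, E:1, F:0

Derivation:
Op 1: add_edge(B, A). Edges now: 1
Op 2: add_edge(F, E). Edges now: 2
Op 3: add_edge(C, D). Edges now: 3
Op 4: add_edge(A, D). Edges now: 4
Compute levels (Kahn BFS):
  sources (in-degree 0): B, C, F
  process B: level=0
    B->A: in-degree(A)=0, level(A)=1, enqueue
  process C: level=0
    C->D: in-degree(D)=1, level(D)>=1
  process F: level=0
    F->E: in-degree(E)=0, level(E)=1, enqueue
  process A: level=1
    A->D: in-degree(D)=0, level(D)=2, enqueue
  process E: level=1
  process D: level=2
All levels: A:1, B:0, C:0, D:2, E:1, F:0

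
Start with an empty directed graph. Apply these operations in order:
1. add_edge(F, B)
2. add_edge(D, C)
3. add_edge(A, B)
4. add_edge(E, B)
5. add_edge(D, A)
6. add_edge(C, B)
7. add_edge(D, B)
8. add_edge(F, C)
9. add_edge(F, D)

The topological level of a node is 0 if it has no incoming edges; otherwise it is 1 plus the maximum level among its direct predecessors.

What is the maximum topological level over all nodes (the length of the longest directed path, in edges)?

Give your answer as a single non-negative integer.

Answer: 3

Derivation:
Op 1: add_edge(F, B). Edges now: 1
Op 2: add_edge(D, C). Edges now: 2
Op 3: add_edge(A, B). Edges now: 3
Op 4: add_edge(E, B). Edges now: 4
Op 5: add_edge(D, A). Edges now: 5
Op 6: add_edge(C, B). Edges now: 6
Op 7: add_edge(D, B). Edges now: 7
Op 8: add_edge(F, C). Edges now: 8
Op 9: add_edge(F, D). Edges now: 9
Compute levels (Kahn BFS):
  sources (in-degree 0): E, F
  process E: level=0
    E->B: in-degree(B)=4, level(B)>=1
  process F: level=0
    F->B: in-degree(B)=3, level(B)>=1
    F->C: in-degree(C)=1, level(C)>=1
    F->D: in-degree(D)=0, level(D)=1, enqueue
  process D: level=1
    D->A: in-degree(A)=0, level(A)=2, enqueue
    D->B: in-degree(B)=2, level(B)>=2
    D->C: in-degree(C)=0, level(C)=2, enqueue
  process A: level=2
    A->B: in-degree(B)=1, level(B)>=3
  process C: level=2
    C->B: in-degree(B)=0, level(B)=3, enqueue
  process B: level=3
All levels: A:2, B:3, C:2, D:1, E:0, F:0
max level = 3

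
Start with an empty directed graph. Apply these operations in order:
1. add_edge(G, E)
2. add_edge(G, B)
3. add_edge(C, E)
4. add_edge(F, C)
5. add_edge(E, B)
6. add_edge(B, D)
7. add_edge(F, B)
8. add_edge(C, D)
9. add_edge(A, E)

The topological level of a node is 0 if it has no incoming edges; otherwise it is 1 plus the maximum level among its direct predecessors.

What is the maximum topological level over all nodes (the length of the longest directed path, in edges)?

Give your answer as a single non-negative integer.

Answer: 4

Derivation:
Op 1: add_edge(G, E). Edges now: 1
Op 2: add_edge(G, B). Edges now: 2
Op 3: add_edge(C, E). Edges now: 3
Op 4: add_edge(F, C). Edges now: 4
Op 5: add_edge(E, B). Edges now: 5
Op 6: add_edge(B, D). Edges now: 6
Op 7: add_edge(F, B). Edges now: 7
Op 8: add_edge(C, D). Edges now: 8
Op 9: add_edge(A, E). Edges now: 9
Compute levels (Kahn BFS):
  sources (in-degree 0): A, F, G
  process A: level=0
    A->E: in-degree(E)=2, level(E)>=1
  process F: level=0
    F->B: in-degree(B)=2, level(B)>=1
    F->C: in-degree(C)=0, level(C)=1, enqueue
  process G: level=0
    G->B: in-degree(B)=1, level(B)>=1
    G->E: in-degree(E)=1, level(E)>=1
  process C: level=1
    C->D: in-degree(D)=1, level(D)>=2
    C->E: in-degree(E)=0, level(E)=2, enqueue
  process E: level=2
    E->B: in-degree(B)=0, level(B)=3, enqueue
  process B: level=3
    B->D: in-degree(D)=0, level(D)=4, enqueue
  process D: level=4
All levels: A:0, B:3, C:1, D:4, E:2, F:0, G:0
max level = 4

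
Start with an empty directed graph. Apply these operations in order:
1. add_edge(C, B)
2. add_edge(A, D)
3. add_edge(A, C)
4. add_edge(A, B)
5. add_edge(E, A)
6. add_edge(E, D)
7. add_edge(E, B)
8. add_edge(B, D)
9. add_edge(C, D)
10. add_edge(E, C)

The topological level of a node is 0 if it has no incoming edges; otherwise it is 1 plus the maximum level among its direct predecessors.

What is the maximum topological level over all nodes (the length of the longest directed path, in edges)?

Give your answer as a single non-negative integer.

Answer: 4

Derivation:
Op 1: add_edge(C, B). Edges now: 1
Op 2: add_edge(A, D). Edges now: 2
Op 3: add_edge(A, C). Edges now: 3
Op 4: add_edge(A, B). Edges now: 4
Op 5: add_edge(E, A). Edges now: 5
Op 6: add_edge(E, D). Edges now: 6
Op 7: add_edge(E, B). Edges now: 7
Op 8: add_edge(B, D). Edges now: 8
Op 9: add_edge(C, D). Edges now: 9
Op 10: add_edge(E, C). Edges now: 10
Compute levels (Kahn BFS):
  sources (in-degree 0): E
  process E: level=0
    E->A: in-degree(A)=0, level(A)=1, enqueue
    E->B: in-degree(B)=2, level(B)>=1
    E->C: in-degree(C)=1, level(C)>=1
    E->D: in-degree(D)=3, level(D)>=1
  process A: level=1
    A->B: in-degree(B)=1, level(B)>=2
    A->C: in-degree(C)=0, level(C)=2, enqueue
    A->D: in-degree(D)=2, level(D)>=2
  process C: level=2
    C->B: in-degree(B)=0, level(B)=3, enqueue
    C->D: in-degree(D)=1, level(D)>=3
  process B: level=3
    B->D: in-degree(D)=0, level(D)=4, enqueue
  process D: level=4
All levels: A:1, B:3, C:2, D:4, E:0
max level = 4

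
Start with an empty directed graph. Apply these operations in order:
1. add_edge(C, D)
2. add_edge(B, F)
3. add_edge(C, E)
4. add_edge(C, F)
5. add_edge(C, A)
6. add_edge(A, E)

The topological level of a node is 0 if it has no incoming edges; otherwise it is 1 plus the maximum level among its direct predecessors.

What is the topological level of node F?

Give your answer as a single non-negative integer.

Op 1: add_edge(C, D). Edges now: 1
Op 2: add_edge(B, F). Edges now: 2
Op 3: add_edge(C, E). Edges now: 3
Op 4: add_edge(C, F). Edges now: 4
Op 5: add_edge(C, A). Edges now: 5
Op 6: add_edge(A, E). Edges now: 6
Compute levels (Kahn BFS):
  sources (in-degree 0): B, C
  process B: level=0
    B->F: in-degree(F)=1, level(F)>=1
  process C: level=0
    C->A: in-degree(A)=0, level(A)=1, enqueue
    C->D: in-degree(D)=0, level(D)=1, enqueue
    C->E: in-degree(E)=1, level(E)>=1
    C->F: in-degree(F)=0, level(F)=1, enqueue
  process A: level=1
    A->E: in-degree(E)=0, level(E)=2, enqueue
  process D: level=1
  process F: level=1
  process E: level=2
All levels: A:1, B:0, C:0, D:1, E:2, F:1
level(F) = 1

Answer: 1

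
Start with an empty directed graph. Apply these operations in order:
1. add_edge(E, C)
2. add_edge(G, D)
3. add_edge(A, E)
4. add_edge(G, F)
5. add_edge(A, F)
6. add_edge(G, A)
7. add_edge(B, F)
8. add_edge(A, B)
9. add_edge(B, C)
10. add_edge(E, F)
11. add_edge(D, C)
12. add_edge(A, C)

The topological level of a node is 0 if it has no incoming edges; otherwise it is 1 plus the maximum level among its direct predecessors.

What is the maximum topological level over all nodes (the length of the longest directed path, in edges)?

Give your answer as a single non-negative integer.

Op 1: add_edge(E, C). Edges now: 1
Op 2: add_edge(G, D). Edges now: 2
Op 3: add_edge(A, E). Edges now: 3
Op 4: add_edge(G, F). Edges now: 4
Op 5: add_edge(A, F). Edges now: 5
Op 6: add_edge(G, A). Edges now: 6
Op 7: add_edge(B, F). Edges now: 7
Op 8: add_edge(A, B). Edges now: 8
Op 9: add_edge(B, C). Edges now: 9
Op 10: add_edge(E, F). Edges now: 10
Op 11: add_edge(D, C). Edges now: 11
Op 12: add_edge(A, C). Edges now: 12
Compute levels (Kahn BFS):
  sources (in-degree 0): G
  process G: level=0
    G->A: in-degree(A)=0, level(A)=1, enqueue
    G->D: in-degree(D)=0, level(D)=1, enqueue
    G->F: in-degree(F)=3, level(F)>=1
  process A: level=1
    A->B: in-degree(B)=0, level(B)=2, enqueue
    A->C: in-degree(C)=3, level(C)>=2
    A->E: in-degree(E)=0, level(E)=2, enqueue
    A->F: in-degree(F)=2, level(F)>=2
  process D: level=1
    D->C: in-degree(C)=2, level(C)>=2
  process B: level=2
    B->C: in-degree(C)=1, level(C)>=3
    B->F: in-degree(F)=1, level(F)>=3
  process E: level=2
    E->C: in-degree(C)=0, level(C)=3, enqueue
    E->F: in-degree(F)=0, level(F)=3, enqueue
  process C: level=3
  process F: level=3
All levels: A:1, B:2, C:3, D:1, E:2, F:3, G:0
max level = 3

Answer: 3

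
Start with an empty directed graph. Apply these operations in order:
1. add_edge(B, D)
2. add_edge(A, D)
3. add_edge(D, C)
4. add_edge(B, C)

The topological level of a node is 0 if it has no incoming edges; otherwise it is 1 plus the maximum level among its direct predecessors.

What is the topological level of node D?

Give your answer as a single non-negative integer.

Answer: 1

Derivation:
Op 1: add_edge(B, D). Edges now: 1
Op 2: add_edge(A, D). Edges now: 2
Op 3: add_edge(D, C). Edges now: 3
Op 4: add_edge(B, C). Edges now: 4
Compute levels (Kahn BFS):
  sources (in-degree 0): A, B
  process A: level=0
    A->D: in-degree(D)=1, level(D)>=1
  process B: level=0
    B->C: in-degree(C)=1, level(C)>=1
    B->D: in-degree(D)=0, level(D)=1, enqueue
  process D: level=1
    D->C: in-degree(C)=0, level(C)=2, enqueue
  process C: level=2
All levels: A:0, B:0, C:2, D:1
level(D) = 1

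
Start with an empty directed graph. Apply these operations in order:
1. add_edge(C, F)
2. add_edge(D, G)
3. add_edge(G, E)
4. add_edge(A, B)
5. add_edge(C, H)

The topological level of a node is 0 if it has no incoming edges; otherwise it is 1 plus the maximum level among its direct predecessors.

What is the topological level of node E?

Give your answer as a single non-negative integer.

Answer: 2

Derivation:
Op 1: add_edge(C, F). Edges now: 1
Op 2: add_edge(D, G). Edges now: 2
Op 3: add_edge(G, E). Edges now: 3
Op 4: add_edge(A, B). Edges now: 4
Op 5: add_edge(C, H). Edges now: 5
Compute levels (Kahn BFS):
  sources (in-degree 0): A, C, D
  process A: level=0
    A->B: in-degree(B)=0, level(B)=1, enqueue
  process C: level=0
    C->F: in-degree(F)=0, level(F)=1, enqueue
    C->H: in-degree(H)=0, level(H)=1, enqueue
  process D: level=0
    D->G: in-degree(G)=0, level(G)=1, enqueue
  process B: level=1
  process F: level=1
  process H: level=1
  process G: level=1
    G->E: in-degree(E)=0, level(E)=2, enqueue
  process E: level=2
All levels: A:0, B:1, C:0, D:0, E:2, F:1, G:1, H:1
level(E) = 2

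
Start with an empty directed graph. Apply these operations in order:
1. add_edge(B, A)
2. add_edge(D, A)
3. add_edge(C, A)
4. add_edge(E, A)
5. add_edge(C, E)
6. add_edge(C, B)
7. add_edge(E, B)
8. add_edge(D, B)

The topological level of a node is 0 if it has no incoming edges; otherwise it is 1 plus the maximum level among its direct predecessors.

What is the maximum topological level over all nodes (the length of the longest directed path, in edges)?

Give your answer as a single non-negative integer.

Op 1: add_edge(B, A). Edges now: 1
Op 2: add_edge(D, A). Edges now: 2
Op 3: add_edge(C, A). Edges now: 3
Op 4: add_edge(E, A). Edges now: 4
Op 5: add_edge(C, E). Edges now: 5
Op 6: add_edge(C, B). Edges now: 6
Op 7: add_edge(E, B). Edges now: 7
Op 8: add_edge(D, B). Edges now: 8
Compute levels (Kahn BFS):
  sources (in-degree 0): C, D
  process C: level=0
    C->A: in-degree(A)=3, level(A)>=1
    C->B: in-degree(B)=2, level(B)>=1
    C->E: in-degree(E)=0, level(E)=1, enqueue
  process D: level=0
    D->A: in-degree(A)=2, level(A)>=1
    D->B: in-degree(B)=1, level(B)>=1
  process E: level=1
    E->A: in-degree(A)=1, level(A)>=2
    E->B: in-degree(B)=0, level(B)=2, enqueue
  process B: level=2
    B->A: in-degree(A)=0, level(A)=3, enqueue
  process A: level=3
All levels: A:3, B:2, C:0, D:0, E:1
max level = 3

Answer: 3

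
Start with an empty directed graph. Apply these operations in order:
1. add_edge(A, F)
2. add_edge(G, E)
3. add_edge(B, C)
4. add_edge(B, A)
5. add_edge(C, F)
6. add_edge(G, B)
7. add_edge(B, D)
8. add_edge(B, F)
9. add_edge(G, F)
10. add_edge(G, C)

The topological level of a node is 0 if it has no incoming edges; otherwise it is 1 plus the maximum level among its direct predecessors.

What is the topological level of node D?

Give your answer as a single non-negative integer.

Op 1: add_edge(A, F). Edges now: 1
Op 2: add_edge(G, E). Edges now: 2
Op 3: add_edge(B, C). Edges now: 3
Op 4: add_edge(B, A). Edges now: 4
Op 5: add_edge(C, F). Edges now: 5
Op 6: add_edge(G, B). Edges now: 6
Op 7: add_edge(B, D). Edges now: 7
Op 8: add_edge(B, F). Edges now: 8
Op 9: add_edge(G, F). Edges now: 9
Op 10: add_edge(G, C). Edges now: 10
Compute levels (Kahn BFS):
  sources (in-degree 0): G
  process G: level=0
    G->B: in-degree(B)=0, level(B)=1, enqueue
    G->C: in-degree(C)=1, level(C)>=1
    G->E: in-degree(E)=0, level(E)=1, enqueue
    G->F: in-degree(F)=3, level(F)>=1
  process B: level=1
    B->A: in-degree(A)=0, level(A)=2, enqueue
    B->C: in-degree(C)=0, level(C)=2, enqueue
    B->D: in-degree(D)=0, level(D)=2, enqueue
    B->F: in-degree(F)=2, level(F)>=2
  process E: level=1
  process A: level=2
    A->F: in-degree(F)=1, level(F)>=3
  process C: level=2
    C->F: in-degree(F)=0, level(F)=3, enqueue
  process D: level=2
  process F: level=3
All levels: A:2, B:1, C:2, D:2, E:1, F:3, G:0
level(D) = 2

Answer: 2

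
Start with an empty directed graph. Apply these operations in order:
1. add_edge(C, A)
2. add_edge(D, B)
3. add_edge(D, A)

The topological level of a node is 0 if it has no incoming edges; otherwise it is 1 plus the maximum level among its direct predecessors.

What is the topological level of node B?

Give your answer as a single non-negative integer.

Op 1: add_edge(C, A). Edges now: 1
Op 2: add_edge(D, B). Edges now: 2
Op 3: add_edge(D, A). Edges now: 3
Compute levels (Kahn BFS):
  sources (in-degree 0): C, D
  process C: level=0
    C->A: in-degree(A)=1, level(A)>=1
  process D: level=0
    D->A: in-degree(A)=0, level(A)=1, enqueue
    D->B: in-degree(B)=0, level(B)=1, enqueue
  process A: level=1
  process B: level=1
All levels: A:1, B:1, C:0, D:0
level(B) = 1

Answer: 1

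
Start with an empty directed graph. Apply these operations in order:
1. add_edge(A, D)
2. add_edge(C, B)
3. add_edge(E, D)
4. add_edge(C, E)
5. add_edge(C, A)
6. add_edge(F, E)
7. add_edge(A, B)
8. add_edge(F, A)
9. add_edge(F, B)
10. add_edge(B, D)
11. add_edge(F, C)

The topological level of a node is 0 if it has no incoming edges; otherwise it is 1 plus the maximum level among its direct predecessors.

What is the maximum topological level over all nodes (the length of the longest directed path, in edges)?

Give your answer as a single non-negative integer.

Answer: 4

Derivation:
Op 1: add_edge(A, D). Edges now: 1
Op 2: add_edge(C, B). Edges now: 2
Op 3: add_edge(E, D). Edges now: 3
Op 4: add_edge(C, E). Edges now: 4
Op 5: add_edge(C, A). Edges now: 5
Op 6: add_edge(F, E). Edges now: 6
Op 7: add_edge(A, B). Edges now: 7
Op 8: add_edge(F, A). Edges now: 8
Op 9: add_edge(F, B). Edges now: 9
Op 10: add_edge(B, D). Edges now: 10
Op 11: add_edge(F, C). Edges now: 11
Compute levels (Kahn BFS):
  sources (in-degree 0): F
  process F: level=0
    F->A: in-degree(A)=1, level(A)>=1
    F->B: in-degree(B)=2, level(B)>=1
    F->C: in-degree(C)=0, level(C)=1, enqueue
    F->E: in-degree(E)=1, level(E)>=1
  process C: level=1
    C->A: in-degree(A)=0, level(A)=2, enqueue
    C->B: in-degree(B)=1, level(B)>=2
    C->E: in-degree(E)=0, level(E)=2, enqueue
  process A: level=2
    A->B: in-degree(B)=0, level(B)=3, enqueue
    A->D: in-degree(D)=2, level(D)>=3
  process E: level=2
    E->D: in-degree(D)=1, level(D)>=3
  process B: level=3
    B->D: in-degree(D)=0, level(D)=4, enqueue
  process D: level=4
All levels: A:2, B:3, C:1, D:4, E:2, F:0
max level = 4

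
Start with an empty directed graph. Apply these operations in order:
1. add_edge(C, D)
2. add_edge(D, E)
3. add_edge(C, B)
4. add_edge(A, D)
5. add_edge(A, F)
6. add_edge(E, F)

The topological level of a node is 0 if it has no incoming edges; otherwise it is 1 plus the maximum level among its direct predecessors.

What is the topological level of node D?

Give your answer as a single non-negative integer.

Answer: 1

Derivation:
Op 1: add_edge(C, D). Edges now: 1
Op 2: add_edge(D, E). Edges now: 2
Op 3: add_edge(C, B). Edges now: 3
Op 4: add_edge(A, D). Edges now: 4
Op 5: add_edge(A, F). Edges now: 5
Op 6: add_edge(E, F). Edges now: 6
Compute levels (Kahn BFS):
  sources (in-degree 0): A, C
  process A: level=0
    A->D: in-degree(D)=1, level(D)>=1
    A->F: in-degree(F)=1, level(F)>=1
  process C: level=0
    C->B: in-degree(B)=0, level(B)=1, enqueue
    C->D: in-degree(D)=0, level(D)=1, enqueue
  process B: level=1
  process D: level=1
    D->E: in-degree(E)=0, level(E)=2, enqueue
  process E: level=2
    E->F: in-degree(F)=0, level(F)=3, enqueue
  process F: level=3
All levels: A:0, B:1, C:0, D:1, E:2, F:3
level(D) = 1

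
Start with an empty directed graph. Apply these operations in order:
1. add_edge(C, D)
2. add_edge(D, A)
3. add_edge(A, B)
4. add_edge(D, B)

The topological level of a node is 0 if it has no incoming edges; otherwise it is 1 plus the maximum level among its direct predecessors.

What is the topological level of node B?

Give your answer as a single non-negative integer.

Op 1: add_edge(C, D). Edges now: 1
Op 2: add_edge(D, A). Edges now: 2
Op 3: add_edge(A, B). Edges now: 3
Op 4: add_edge(D, B). Edges now: 4
Compute levels (Kahn BFS):
  sources (in-degree 0): C
  process C: level=0
    C->D: in-degree(D)=0, level(D)=1, enqueue
  process D: level=1
    D->A: in-degree(A)=0, level(A)=2, enqueue
    D->B: in-degree(B)=1, level(B)>=2
  process A: level=2
    A->B: in-degree(B)=0, level(B)=3, enqueue
  process B: level=3
All levels: A:2, B:3, C:0, D:1
level(B) = 3

Answer: 3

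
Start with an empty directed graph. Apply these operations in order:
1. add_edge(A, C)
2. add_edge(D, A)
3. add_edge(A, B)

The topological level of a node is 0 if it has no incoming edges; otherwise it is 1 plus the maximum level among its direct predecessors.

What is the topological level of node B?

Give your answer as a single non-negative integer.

Op 1: add_edge(A, C). Edges now: 1
Op 2: add_edge(D, A). Edges now: 2
Op 3: add_edge(A, B). Edges now: 3
Compute levels (Kahn BFS):
  sources (in-degree 0): D
  process D: level=0
    D->A: in-degree(A)=0, level(A)=1, enqueue
  process A: level=1
    A->B: in-degree(B)=0, level(B)=2, enqueue
    A->C: in-degree(C)=0, level(C)=2, enqueue
  process B: level=2
  process C: level=2
All levels: A:1, B:2, C:2, D:0
level(B) = 2

Answer: 2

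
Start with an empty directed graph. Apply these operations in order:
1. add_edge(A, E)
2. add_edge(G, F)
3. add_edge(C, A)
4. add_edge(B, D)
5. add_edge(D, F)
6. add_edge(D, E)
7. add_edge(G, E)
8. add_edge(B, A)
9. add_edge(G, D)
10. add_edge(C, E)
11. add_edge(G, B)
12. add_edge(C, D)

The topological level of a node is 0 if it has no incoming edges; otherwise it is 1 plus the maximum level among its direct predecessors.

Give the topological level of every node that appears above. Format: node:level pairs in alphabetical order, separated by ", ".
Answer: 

Op 1: add_edge(A, E). Edges now: 1
Op 2: add_edge(G, F). Edges now: 2
Op 3: add_edge(C, A). Edges now: 3
Op 4: add_edge(B, D). Edges now: 4
Op 5: add_edge(D, F). Edges now: 5
Op 6: add_edge(D, E). Edges now: 6
Op 7: add_edge(G, E). Edges now: 7
Op 8: add_edge(B, A). Edges now: 8
Op 9: add_edge(G, D). Edges now: 9
Op 10: add_edge(C, E). Edges now: 10
Op 11: add_edge(G, B). Edges now: 11
Op 12: add_edge(C, D). Edges now: 12
Compute levels (Kahn BFS):
  sources (in-degree 0): C, G
  process C: level=0
    C->A: in-degree(A)=1, level(A)>=1
    C->D: in-degree(D)=2, level(D)>=1
    C->E: in-degree(E)=3, level(E)>=1
  process G: level=0
    G->B: in-degree(B)=0, level(B)=1, enqueue
    G->D: in-degree(D)=1, level(D)>=1
    G->E: in-degree(E)=2, level(E)>=1
    G->F: in-degree(F)=1, level(F)>=1
  process B: level=1
    B->A: in-degree(A)=0, level(A)=2, enqueue
    B->D: in-degree(D)=0, level(D)=2, enqueue
  process A: level=2
    A->E: in-degree(E)=1, level(E)>=3
  process D: level=2
    D->E: in-degree(E)=0, level(E)=3, enqueue
    D->F: in-degree(F)=0, level(F)=3, enqueue
  process E: level=3
  process F: level=3
All levels: A:2, B:1, C:0, D:2, E:3, F:3, G:0

Answer: A:2, B:1, C:0, D:2, E:3, F:3, G:0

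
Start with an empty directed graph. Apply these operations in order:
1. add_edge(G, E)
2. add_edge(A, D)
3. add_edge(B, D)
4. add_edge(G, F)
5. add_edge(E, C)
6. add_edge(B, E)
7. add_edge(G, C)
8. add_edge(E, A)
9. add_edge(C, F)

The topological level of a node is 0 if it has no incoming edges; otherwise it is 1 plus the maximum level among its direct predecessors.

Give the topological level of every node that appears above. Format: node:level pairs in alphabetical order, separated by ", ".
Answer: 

Op 1: add_edge(G, E). Edges now: 1
Op 2: add_edge(A, D). Edges now: 2
Op 3: add_edge(B, D). Edges now: 3
Op 4: add_edge(G, F). Edges now: 4
Op 5: add_edge(E, C). Edges now: 5
Op 6: add_edge(B, E). Edges now: 6
Op 7: add_edge(G, C). Edges now: 7
Op 8: add_edge(E, A). Edges now: 8
Op 9: add_edge(C, F). Edges now: 9
Compute levels (Kahn BFS):
  sources (in-degree 0): B, G
  process B: level=0
    B->D: in-degree(D)=1, level(D)>=1
    B->E: in-degree(E)=1, level(E)>=1
  process G: level=0
    G->C: in-degree(C)=1, level(C)>=1
    G->E: in-degree(E)=0, level(E)=1, enqueue
    G->F: in-degree(F)=1, level(F)>=1
  process E: level=1
    E->A: in-degree(A)=0, level(A)=2, enqueue
    E->C: in-degree(C)=0, level(C)=2, enqueue
  process A: level=2
    A->D: in-degree(D)=0, level(D)=3, enqueue
  process C: level=2
    C->F: in-degree(F)=0, level(F)=3, enqueue
  process D: level=3
  process F: level=3
All levels: A:2, B:0, C:2, D:3, E:1, F:3, G:0

Answer: A:2, B:0, C:2, D:3, E:1, F:3, G:0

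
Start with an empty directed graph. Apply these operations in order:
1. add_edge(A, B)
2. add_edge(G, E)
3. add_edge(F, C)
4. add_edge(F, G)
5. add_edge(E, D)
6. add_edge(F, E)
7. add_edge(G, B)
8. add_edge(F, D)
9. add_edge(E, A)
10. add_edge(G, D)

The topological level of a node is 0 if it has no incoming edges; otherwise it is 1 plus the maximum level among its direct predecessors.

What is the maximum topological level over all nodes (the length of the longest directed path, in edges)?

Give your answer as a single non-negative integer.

Answer: 4

Derivation:
Op 1: add_edge(A, B). Edges now: 1
Op 2: add_edge(G, E). Edges now: 2
Op 3: add_edge(F, C). Edges now: 3
Op 4: add_edge(F, G). Edges now: 4
Op 5: add_edge(E, D). Edges now: 5
Op 6: add_edge(F, E). Edges now: 6
Op 7: add_edge(G, B). Edges now: 7
Op 8: add_edge(F, D). Edges now: 8
Op 9: add_edge(E, A). Edges now: 9
Op 10: add_edge(G, D). Edges now: 10
Compute levels (Kahn BFS):
  sources (in-degree 0): F
  process F: level=0
    F->C: in-degree(C)=0, level(C)=1, enqueue
    F->D: in-degree(D)=2, level(D)>=1
    F->E: in-degree(E)=1, level(E)>=1
    F->G: in-degree(G)=0, level(G)=1, enqueue
  process C: level=1
  process G: level=1
    G->B: in-degree(B)=1, level(B)>=2
    G->D: in-degree(D)=1, level(D)>=2
    G->E: in-degree(E)=0, level(E)=2, enqueue
  process E: level=2
    E->A: in-degree(A)=0, level(A)=3, enqueue
    E->D: in-degree(D)=0, level(D)=3, enqueue
  process A: level=3
    A->B: in-degree(B)=0, level(B)=4, enqueue
  process D: level=3
  process B: level=4
All levels: A:3, B:4, C:1, D:3, E:2, F:0, G:1
max level = 4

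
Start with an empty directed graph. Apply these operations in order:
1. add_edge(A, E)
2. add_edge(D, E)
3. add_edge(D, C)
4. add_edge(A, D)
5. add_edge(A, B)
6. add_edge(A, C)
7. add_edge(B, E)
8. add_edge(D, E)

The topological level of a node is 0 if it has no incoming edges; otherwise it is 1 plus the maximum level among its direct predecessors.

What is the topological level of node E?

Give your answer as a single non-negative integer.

Op 1: add_edge(A, E). Edges now: 1
Op 2: add_edge(D, E). Edges now: 2
Op 3: add_edge(D, C). Edges now: 3
Op 4: add_edge(A, D). Edges now: 4
Op 5: add_edge(A, B). Edges now: 5
Op 6: add_edge(A, C). Edges now: 6
Op 7: add_edge(B, E). Edges now: 7
Op 8: add_edge(D, E) (duplicate, no change). Edges now: 7
Compute levels (Kahn BFS):
  sources (in-degree 0): A
  process A: level=0
    A->B: in-degree(B)=0, level(B)=1, enqueue
    A->C: in-degree(C)=1, level(C)>=1
    A->D: in-degree(D)=0, level(D)=1, enqueue
    A->E: in-degree(E)=2, level(E)>=1
  process B: level=1
    B->E: in-degree(E)=1, level(E)>=2
  process D: level=1
    D->C: in-degree(C)=0, level(C)=2, enqueue
    D->E: in-degree(E)=0, level(E)=2, enqueue
  process C: level=2
  process E: level=2
All levels: A:0, B:1, C:2, D:1, E:2
level(E) = 2

Answer: 2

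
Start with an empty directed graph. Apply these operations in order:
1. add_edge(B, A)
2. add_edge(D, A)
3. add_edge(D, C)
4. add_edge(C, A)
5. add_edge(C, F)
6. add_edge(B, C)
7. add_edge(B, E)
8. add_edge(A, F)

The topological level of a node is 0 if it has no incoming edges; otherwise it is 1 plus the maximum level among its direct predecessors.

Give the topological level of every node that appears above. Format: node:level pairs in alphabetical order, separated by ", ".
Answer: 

Op 1: add_edge(B, A). Edges now: 1
Op 2: add_edge(D, A). Edges now: 2
Op 3: add_edge(D, C). Edges now: 3
Op 4: add_edge(C, A). Edges now: 4
Op 5: add_edge(C, F). Edges now: 5
Op 6: add_edge(B, C). Edges now: 6
Op 7: add_edge(B, E). Edges now: 7
Op 8: add_edge(A, F). Edges now: 8
Compute levels (Kahn BFS):
  sources (in-degree 0): B, D
  process B: level=0
    B->A: in-degree(A)=2, level(A)>=1
    B->C: in-degree(C)=1, level(C)>=1
    B->E: in-degree(E)=0, level(E)=1, enqueue
  process D: level=0
    D->A: in-degree(A)=1, level(A)>=1
    D->C: in-degree(C)=0, level(C)=1, enqueue
  process E: level=1
  process C: level=1
    C->A: in-degree(A)=0, level(A)=2, enqueue
    C->F: in-degree(F)=1, level(F)>=2
  process A: level=2
    A->F: in-degree(F)=0, level(F)=3, enqueue
  process F: level=3
All levels: A:2, B:0, C:1, D:0, E:1, F:3

Answer: A:2, B:0, C:1, D:0, E:1, F:3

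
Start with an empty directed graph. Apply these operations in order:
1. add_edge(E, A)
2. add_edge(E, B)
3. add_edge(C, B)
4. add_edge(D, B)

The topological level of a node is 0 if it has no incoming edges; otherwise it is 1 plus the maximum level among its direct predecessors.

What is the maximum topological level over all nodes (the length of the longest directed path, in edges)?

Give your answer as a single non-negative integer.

Op 1: add_edge(E, A). Edges now: 1
Op 2: add_edge(E, B). Edges now: 2
Op 3: add_edge(C, B). Edges now: 3
Op 4: add_edge(D, B). Edges now: 4
Compute levels (Kahn BFS):
  sources (in-degree 0): C, D, E
  process C: level=0
    C->B: in-degree(B)=2, level(B)>=1
  process D: level=0
    D->B: in-degree(B)=1, level(B)>=1
  process E: level=0
    E->A: in-degree(A)=0, level(A)=1, enqueue
    E->B: in-degree(B)=0, level(B)=1, enqueue
  process A: level=1
  process B: level=1
All levels: A:1, B:1, C:0, D:0, E:0
max level = 1

Answer: 1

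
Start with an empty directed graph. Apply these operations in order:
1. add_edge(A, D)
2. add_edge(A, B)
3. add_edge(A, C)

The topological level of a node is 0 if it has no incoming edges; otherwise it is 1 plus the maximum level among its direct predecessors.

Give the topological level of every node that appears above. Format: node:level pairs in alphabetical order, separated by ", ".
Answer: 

Op 1: add_edge(A, D). Edges now: 1
Op 2: add_edge(A, B). Edges now: 2
Op 3: add_edge(A, C). Edges now: 3
Compute levels (Kahn BFS):
  sources (in-degree 0): A
  process A: level=0
    A->B: in-degree(B)=0, level(B)=1, enqueue
    A->C: in-degree(C)=0, level(C)=1, enqueue
    A->D: in-degree(D)=0, level(D)=1, enqueue
  process B: level=1
  process C: level=1
  process D: level=1
All levels: A:0, B:1, C:1, D:1

Answer: A:0, B:1, C:1, D:1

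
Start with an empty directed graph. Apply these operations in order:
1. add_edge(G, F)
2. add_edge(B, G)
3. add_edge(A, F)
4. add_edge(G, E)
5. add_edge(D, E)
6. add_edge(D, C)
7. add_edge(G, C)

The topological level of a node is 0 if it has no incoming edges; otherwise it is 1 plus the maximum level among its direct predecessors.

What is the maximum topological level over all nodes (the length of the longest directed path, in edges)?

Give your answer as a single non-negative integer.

Op 1: add_edge(G, F). Edges now: 1
Op 2: add_edge(B, G). Edges now: 2
Op 3: add_edge(A, F). Edges now: 3
Op 4: add_edge(G, E). Edges now: 4
Op 5: add_edge(D, E). Edges now: 5
Op 6: add_edge(D, C). Edges now: 6
Op 7: add_edge(G, C). Edges now: 7
Compute levels (Kahn BFS):
  sources (in-degree 0): A, B, D
  process A: level=0
    A->F: in-degree(F)=1, level(F)>=1
  process B: level=0
    B->G: in-degree(G)=0, level(G)=1, enqueue
  process D: level=0
    D->C: in-degree(C)=1, level(C)>=1
    D->E: in-degree(E)=1, level(E)>=1
  process G: level=1
    G->C: in-degree(C)=0, level(C)=2, enqueue
    G->E: in-degree(E)=0, level(E)=2, enqueue
    G->F: in-degree(F)=0, level(F)=2, enqueue
  process C: level=2
  process E: level=2
  process F: level=2
All levels: A:0, B:0, C:2, D:0, E:2, F:2, G:1
max level = 2

Answer: 2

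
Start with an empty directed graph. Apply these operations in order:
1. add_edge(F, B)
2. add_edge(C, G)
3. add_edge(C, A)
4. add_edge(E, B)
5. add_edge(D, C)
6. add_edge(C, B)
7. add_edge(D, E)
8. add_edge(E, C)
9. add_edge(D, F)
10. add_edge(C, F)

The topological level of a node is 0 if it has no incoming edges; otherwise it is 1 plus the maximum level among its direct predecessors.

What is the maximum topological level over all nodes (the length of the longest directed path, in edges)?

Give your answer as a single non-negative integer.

Op 1: add_edge(F, B). Edges now: 1
Op 2: add_edge(C, G). Edges now: 2
Op 3: add_edge(C, A). Edges now: 3
Op 4: add_edge(E, B). Edges now: 4
Op 5: add_edge(D, C). Edges now: 5
Op 6: add_edge(C, B). Edges now: 6
Op 7: add_edge(D, E). Edges now: 7
Op 8: add_edge(E, C). Edges now: 8
Op 9: add_edge(D, F). Edges now: 9
Op 10: add_edge(C, F). Edges now: 10
Compute levels (Kahn BFS):
  sources (in-degree 0): D
  process D: level=0
    D->C: in-degree(C)=1, level(C)>=1
    D->E: in-degree(E)=0, level(E)=1, enqueue
    D->F: in-degree(F)=1, level(F)>=1
  process E: level=1
    E->B: in-degree(B)=2, level(B)>=2
    E->C: in-degree(C)=0, level(C)=2, enqueue
  process C: level=2
    C->A: in-degree(A)=0, level(A)=3, enqueue
    C->B: in-degree(B)=1, level(B)>=3
    C->F: in-degree(F)=0, level(F)=3, enqueue
    C->G: in-degree(G)=0, level(G)=3, enqueue
  process A: level=3
  process F: level=3
    F->B: in-degree(B)=0, level(B)=4, enqueue
  process G: level=3
  process B: level=4
All levels: A:3, B:4, C:2, D:0, E:1, F:3, G:3
max level = 4

Answer: 4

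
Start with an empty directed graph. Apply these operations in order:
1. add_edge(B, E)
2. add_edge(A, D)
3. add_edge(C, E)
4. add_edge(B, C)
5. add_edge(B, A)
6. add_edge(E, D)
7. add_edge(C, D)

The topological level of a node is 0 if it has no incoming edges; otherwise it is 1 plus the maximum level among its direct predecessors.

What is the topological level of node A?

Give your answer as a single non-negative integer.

Op 1: add_edge(B, E). Edges now: 1
Op 2: add_edge(A, D). Edges now: 2
Op 3: add_edge(C, E). Edges now: 3
Op 4: add_edge(B, C). Edges now: 4
Op 5: add_edge(B, A). Edges now: 5
Op 6: add_edge(E, D). Edges now: 6
Op 7: add_edge(C, D). Edges now: 7
Compute levels (Kahn BFS):
  sources (in-degree 0): B
  process B: level=0
    B->A: in-degree(A)=0, level(A)=1, enqueue
    B->C: in-degree(C)=0, level(C)=1, enqueue
    B->E: in-degree(E)=1, level(E)>=1
  process A: level=1
    A->D: in-degree(D)=2, level(D)>=2
  process C: level=1
    C->D: in-degree(D)=1, level(D)>=2
    C->E: in-degree(E)=0, level(E)=2, enqueue
  process E: level=2
    E->D: in-degree(D)=0, level(D)=3, enqueue
  process D: level=3
All levels: A:1, B:0, C:1, D:3, E:2
level(A) = 1

Answer: 1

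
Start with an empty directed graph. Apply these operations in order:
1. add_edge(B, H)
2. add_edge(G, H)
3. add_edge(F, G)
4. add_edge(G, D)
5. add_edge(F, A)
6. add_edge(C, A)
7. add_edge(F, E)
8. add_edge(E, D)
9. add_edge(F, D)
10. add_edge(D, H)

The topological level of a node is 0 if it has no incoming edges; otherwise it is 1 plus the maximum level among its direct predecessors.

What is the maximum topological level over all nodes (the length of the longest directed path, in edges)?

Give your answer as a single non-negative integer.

Answer: 3

Derivation:
Op 1: add_edge(B, H). Edges now: 1
Op 2: add_edge(G, H). Edges now: 2
Op 3: add_edge(F, G). Edges now: 3
Op 4: add_edge(G, D). Edges now: 4
Op 5: add_edge(F, A). Edges now: 5
Op 6: add_edge(C, A). Edges now: 6
Op 7: add_edge(F, E). Edges now: 7
Op 8: add_edge(E, D). Edges now: 8
Op 9: add_edge(F, D). Edges now: 9
Op 10: add_edge(D, H). Edges now: 10
Compute levels (Kahn BFS):
  sources (in-degree 0): B, C, F
  process B: level=0
    B->H: in-degree(H)=2, level(H)>=1
  process C: level=0
    C->A: in-degree(A)=1, level(A)>=1
  process F: level=0
    F->A: in-degree(A)=0, level(A)=1, enqueue
    F->D: in-degree(D)=2, level(D)>=1
    F->E: in-degree(E)=0, level(E)=1, enqueue
    F->G: in-degree(G)=0, level(G)=1, enqueue
  process A: level=1
  process E: level=1
    E->D: in-degree(D)=1, level(D)>=2
  process G: level=1
    G->D: in-degree(D)=0, level(D)=2, enqueue
    G->H: in-degree(H)=1, level(H)>=2
  process D: level=2
    D->H: in-degree(H)=0, level(H)=3, enqueue
  process H: level=3
All levels: A:1, B:0, C:0, D:2, E:1, F:0, G:1, H:3
max level = 3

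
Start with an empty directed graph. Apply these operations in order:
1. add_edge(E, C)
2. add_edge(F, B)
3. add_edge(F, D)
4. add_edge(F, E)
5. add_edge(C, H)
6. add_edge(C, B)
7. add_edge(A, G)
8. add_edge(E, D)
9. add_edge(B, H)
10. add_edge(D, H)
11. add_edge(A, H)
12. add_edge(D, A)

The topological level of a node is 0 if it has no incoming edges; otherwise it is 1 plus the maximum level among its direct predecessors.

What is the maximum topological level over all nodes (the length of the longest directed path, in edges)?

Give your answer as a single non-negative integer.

Op 1: add_edge(E, C). Edges now: 1
Op 2: add_edge(F, B). Edges now: 2
Op 3: add_edge(F, D). Edges now: 3
Op 4: add_edge(F, E). Edges now: 4
Op 5: add_edge(C, H). Edges now: 5
Op 6: add_edge(C, B). Edges now: 6
Op 7: add_edge(A, G). Edges now: 7
Op 8: add_edge(E, D). Edges now: 8
Op 9: add_edge(B, H). Edges now: 9
Op 10: add_edge(D, H). Edges now: 10
Op 11: add_edge(A, H). Edges now: 11
Op 12: add_edge(D, A). Edges now: 12
Compute levels (Kahn BFS):
  sources (in-degree 0): F
  process F: level=0
    F->B: in-degree(B)=1, level(B)>=1
    F->D: in-degree(D)=1, level(D)>=1
    F->E: in-degree(E)=0, level(E)=1, enqueue
  process E: level=1
    E->C: in-degree(C)=0, level(C)=2, enqueue
    E->D: in-degree(D)=0, level(D)=2, enqueue
  process C: level=2
    C->B: in-degree(B)=0, level(B)=3, enqueue
    C->H: in-degree(H)=3, level(H)>=3
  process D: level=2
    D->A: in-degree(A)=0, level(A)=3, enqueue
    D->H: in-degree(H)=2, level(H)>=3
  process B: level=3
    B->H: in-degree(H)=1, level(H)>=4
  process A: level=3
    A->G: in-degree(G)=0, level(G)=4, enqueue
    A->H: in-degree(H)=0, level(H)=4, enqueue
  process G: level=4
  process H: level=4
All levels: A:3, B:3, C:2, D:2, E:1, F:0, G:4, H:4
max level = 4

Answer: 4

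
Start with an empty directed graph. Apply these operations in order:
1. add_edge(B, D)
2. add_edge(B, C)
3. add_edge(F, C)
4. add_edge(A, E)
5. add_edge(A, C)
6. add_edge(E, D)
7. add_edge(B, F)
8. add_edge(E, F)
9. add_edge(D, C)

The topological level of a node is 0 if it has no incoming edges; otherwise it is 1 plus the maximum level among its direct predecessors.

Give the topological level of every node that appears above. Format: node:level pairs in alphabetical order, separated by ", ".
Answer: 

Answer: A:0, B:0, C:3, D:2, E:1, F:2

Derivation:
Op 1: add_edge(B, D). Edges now: 1
Op 2: add_edge(B, C). Edges now: 2
Op 3: add_edge(F, C). Edges now: 3
Op 4: add_edge(A, E). Edges now: 4
Op 5: add_edge(A, C). Edges now: 5
Op 6: add_edge(E, D). Edges now: 6
Op 7: add_edge(B, F). Edges now: 7
Op 8: add_edge(E, F). Edges now: 8
Op 9: add_edge(D, C). Edges now: 9
Compute levels (Kahn BFS):
  sources (in-degree 0): A, B
  process A: level=0
    A->C: in-degree(C)=3, level(C)>=1
    A->E: in-degree(E)=0, level(E)=1, enqueue
  process B: level=0
    B->C: in-degree(C)=2, level(C)>=1
    B->D: in-degree(D)=1, level(D)>=1
    B->F: in-degree(F)=1, level(F)>=1
  process E: level=1
    E->D: in-degree(D)=0, level(D)=2, enqueue
    E->F: in-degree(F)=0, level(F)=2, enqueue
  process D: level=2
    D->C: in-degree(C)=1, level(C)>=3
  process F: level=2
    F->C: in-degree(C)=0, level(C)=3, enqueue
  process C: level=3
All levels: A:0, B:0, C:3, D:2, E:1, F:2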